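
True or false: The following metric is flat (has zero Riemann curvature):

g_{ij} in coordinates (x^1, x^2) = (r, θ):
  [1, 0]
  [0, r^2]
Non-zero Christoffel symbols:
Γ^r_{θ θ} = -r
Γ^θ_{r θ} = 1/r
Ricci tensor: R_{rr} = 0, R_{rθ} = 0, R_{θθ} = 0
All R_{ij} vanish; in 2 dimensions the Riemann tensor is fully determined by the Ricci tensor, so R^i_{jkl} = 0: the metric is flat (curvilinear coordinates on flat space).
True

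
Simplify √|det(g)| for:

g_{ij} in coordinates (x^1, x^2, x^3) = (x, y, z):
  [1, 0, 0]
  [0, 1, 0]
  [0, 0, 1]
det(g) = 1
√|det(g)| = 1
Volume element: dV = 1 dx dy dz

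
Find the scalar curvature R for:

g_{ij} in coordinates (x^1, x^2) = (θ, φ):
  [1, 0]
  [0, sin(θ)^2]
Non-zero Christoffel symbols (Γ^k_{ij} = Γ^k_{ji}):
Γ^θ_{φ φ} = -sin(2*θ)/2
Γ^φ_{θ φ} = 1/tan(θ)
Ricci tensor (R_{ij} = R^k_{ikj}): R_{θθ} = 1, R_{θφ} = 0, R_{φφ} = sin(θ)^2
Inverse metric: g^{θθ} = 1, g^{φφ} = 1/sin(θ)^2
R = g^{ij} R_{ij} = (1)(1) + (1/sin(θ)^2)(sin(θ)^2) = 2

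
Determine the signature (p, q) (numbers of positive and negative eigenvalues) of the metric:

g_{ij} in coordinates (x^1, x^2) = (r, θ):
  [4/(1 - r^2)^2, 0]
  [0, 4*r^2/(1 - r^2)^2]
The metric is diagonal, so its eigenvalues are the diagonal entries: 4/(1 - r^2)^2, 4*r^2/(1 - r^2)^2 (at a generic point, where coordinate-dependent entries are positive).
2 positive, 0 negative.
(2, 0) - Riemannian (positive definite)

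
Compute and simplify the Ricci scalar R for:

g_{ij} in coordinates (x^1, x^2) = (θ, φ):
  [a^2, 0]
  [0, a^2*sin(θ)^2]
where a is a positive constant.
Non-zero Christoffel symbols (Γ^k_{ij} = Γ^k_{ji}):
Γ^θ_{φ φ} = -sin(2*θ)/2
Γ^φ_{θ φ} = 1/tan(θ)
Ricci tensor (R_{ij} = R^k_{ikj}): R_{θθ} = 1, R_{θφ} = 0, R_{φφ} = sin(θ)^2
Inverse metric: g^{θθ} = 1/a^2, g^{φφ} = 1/(a^2*sin(θ)^2)
R = g^{ij} R_{ij} = (1/a^2)(1) + (1/(a^2*sin(θ)^2))(sin(θ)^2) = 2/a^2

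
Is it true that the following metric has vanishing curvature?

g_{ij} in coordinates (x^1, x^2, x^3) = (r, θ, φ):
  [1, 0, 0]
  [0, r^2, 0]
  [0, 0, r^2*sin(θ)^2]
Non-zero Christoffel symbols:
Γ^r_{θ θ} = -r
Γ^r_{φ φ} = -r*sin(θ)^2
Γ^θ_{r θ} = 1/r
Γ^θ_{φ φ} = -sin(2*θ)/2
Γ^φ_{r φ} = 1/r
Γ^φ_{θ φ} = 1/tan(θ)
Ricci tensor: R_{rr} = 0, R_{rθ} = 0, R_{rφ} = 0, R_{θθ} = 0, R_{θφ} = 0, R_{φφ} = 0
All R_{ij} vanish; in 3 dimensions the Riemann tensor is fully determined by the Ricci tensor, so R^i_{jkl} = 0: the metric is flat (curvilinear coordinates on flat space).
Yes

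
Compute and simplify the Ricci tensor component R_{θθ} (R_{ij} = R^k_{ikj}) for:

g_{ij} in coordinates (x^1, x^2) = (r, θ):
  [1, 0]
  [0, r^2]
Non-zero Christoffel symbols (Γ^k_{ij} = Γ^k_{ji}):
Γ^r_{θ θ} = -r
Γ^θ_{r θ} = 1/r
R^r_{θ r θ} = ∂_r Γ^r_{θ θ} - ∂_θ Γ^r_{θ r} + Γ^r_{r m} Γ^m_{θ θ} - Γ^r_{θ m} Γ^m_{θ r}
  = (-1) - (0) + (0) - (-1) = 0
R^θ_{θ θ θ} = 0 (a repeated index in an antisymmetric pair)
R_{θθ} = R^r_{θ r θ} + R^θ_{θ θ θ} = (0) + (0) = 0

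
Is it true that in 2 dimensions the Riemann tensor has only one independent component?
The number of independent components is n^2(n^2-1)/12 = 4·3/12 = 1 for n = 2 (e.g. R_{1212}).
Yes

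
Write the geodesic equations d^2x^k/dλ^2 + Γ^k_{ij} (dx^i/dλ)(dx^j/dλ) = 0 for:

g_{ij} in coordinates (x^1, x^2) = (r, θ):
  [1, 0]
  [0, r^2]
Geodesic equation: d^2x^k/dλ^2 + Γ^k_{ij} (dx^i/dλ)(dx^j/dλ) = 0.
Non-zero Christoffel symbols:
Γ^r_{θ θ} = -r
Γ^θ_{r θ} = 1/r
Substituting (the symmetric pair Γ^k_{ij}, Γ^k_{ji} combines into a factor 2):
d^2r/dλ^2 - r (dθ/dλ)^2 = 0
d^2θ/dλ^2 + (2/r) (dr/dλ)(dθ/dλ) = 0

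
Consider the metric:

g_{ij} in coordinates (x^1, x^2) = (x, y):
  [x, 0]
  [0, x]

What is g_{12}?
With x^1 = x, x^2 = y, g_{12} = g_{xy} is the row-1, column-2 entry of the matrix.
g_{12} = 0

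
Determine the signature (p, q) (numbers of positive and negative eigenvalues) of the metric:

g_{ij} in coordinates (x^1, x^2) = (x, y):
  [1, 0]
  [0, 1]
The metric is diagonal, so its eigenvalues are the diagonal entries: 1, 1 (at a generic point, where coordinate-dependent entries are positive).
2 positive, 0 negative.
(2, 0) - Riemannian (positive definite)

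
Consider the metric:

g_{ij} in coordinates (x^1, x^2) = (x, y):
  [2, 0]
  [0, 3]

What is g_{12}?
With x^1 = x, x^2 = y, g_{12} = g_{xy} is the row-1, column-2 entry of the matrix.
g_{12} = 0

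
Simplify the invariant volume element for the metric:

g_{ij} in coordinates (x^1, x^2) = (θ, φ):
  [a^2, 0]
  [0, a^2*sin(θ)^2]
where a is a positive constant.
det(g) = a^4*sin(θ)^2
√|det(g)| = a^2*sin(θ) (taking 0 < θ < π so that |sin(θ)| = sin(θ))
Volume element: dV = a^2*sin(θ) dθ dφ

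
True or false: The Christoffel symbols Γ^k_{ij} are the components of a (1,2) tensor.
Under a change of coordinates Γ picks up an inhomogeneous term ∂²x/∂x'∂x'; e.g. Γ = 0 in Cartesian coordinates but Γ^r_{θθ} = -r in polar coordinates on the same flat plane.
False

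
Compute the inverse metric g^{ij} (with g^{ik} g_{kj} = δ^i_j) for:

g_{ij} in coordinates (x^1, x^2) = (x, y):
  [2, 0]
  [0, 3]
The metric is diagonal, so g^{ij} is diagonal with entries 1/g_{ii}: diag(1/2, 1/3).
g^{ij}:
  [1/2, 0]
  [0, 1/3]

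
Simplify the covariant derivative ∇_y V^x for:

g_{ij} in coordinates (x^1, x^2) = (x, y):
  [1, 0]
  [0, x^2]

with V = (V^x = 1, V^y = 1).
Non-zero Christoffel symbols:
Γ^x_{y y} = -x
Γ^y_{x y} = 1/x
∇_y V^x = ∂_y V^x + Γ^x_{y j} V^j
  = (0) + (0)(1) + (-x)(1)
  = -x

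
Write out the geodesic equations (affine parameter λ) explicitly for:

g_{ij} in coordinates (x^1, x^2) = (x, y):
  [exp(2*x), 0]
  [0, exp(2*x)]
Geodesic equation: d^2x^k/dλ^2 + Γ^k_{ij} (dx^i/dλ)(dx^j/dλ) = 0.
Non-zero Christoffel symbols:
Γ^x_{x x} = 1
Γ^x_{y y} = -1
Γ^y_{x y} = 1
Substituting (the symmetric pair Γ^k_{ij}, Γ^k_{ji} combines into a factor 2):
d^2x/dλ^2 + (dx/dλ)^2 - (dy/dλ)^2 = 0
d^2y/dλ^2 + 2 (dx/dλ)(dy/dλ) = 0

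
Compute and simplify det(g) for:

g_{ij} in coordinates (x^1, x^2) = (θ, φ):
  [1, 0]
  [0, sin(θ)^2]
For a 2×2 metric: det(g) = g_{11}·g_{22} - g_{12}·g_{21}
= (1)·(sin(θ)^2) - (0)·(0)
= sin(θ)^2 - 0
det(g) = sin(θ)^2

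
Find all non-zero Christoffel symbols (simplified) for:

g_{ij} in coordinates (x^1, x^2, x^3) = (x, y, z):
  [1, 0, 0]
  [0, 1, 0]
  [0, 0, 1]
Using Γ^k_{ij} = (1/2) g^{km} (∂_i g_{mj} + ∂_j g_{mi} - ∂_m g_{ij}); the metric is diagonal, so only the m = k term contributes.
Every metric component is constant, so all ∂_m g_{ij} = 0 and every Christoffel symbol vanishes.
All Christoffel symbols are zero.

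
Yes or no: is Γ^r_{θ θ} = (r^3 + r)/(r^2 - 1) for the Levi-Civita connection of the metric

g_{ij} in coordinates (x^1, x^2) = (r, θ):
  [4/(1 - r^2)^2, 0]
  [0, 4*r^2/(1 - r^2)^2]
Γ^r_{θ θ} = (1/2) g^{rr} (∂_θ g_{rθ} + ∂_θ g_{rθ} - ∂_r g_{θθ}) = (1/2)((1 - r^2)^2/4)((0) + (0) - (-8*(r^3 + r)/(r^2 - 1)^3)) = (r^3 + r)/(r^2 - 1)
This equals the proposed value (r^3 + r)/(r^2 - 1).
Yes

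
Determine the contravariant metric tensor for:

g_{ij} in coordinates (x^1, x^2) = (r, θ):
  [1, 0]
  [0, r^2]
The metric is diagonal, so g^{ij} is diagonal with entries 1/g_{ii}: diag(1, 1/(r^2)).
g^{ij}:
  [1, 0]
  [0, 1/r^2]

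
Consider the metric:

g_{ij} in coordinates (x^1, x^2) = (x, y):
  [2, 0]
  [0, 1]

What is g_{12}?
With x^1 = x, x^2 = y, g_{12} = g_{xy} is the row-1, column-2 entry of the matrix.
g_{12} = 0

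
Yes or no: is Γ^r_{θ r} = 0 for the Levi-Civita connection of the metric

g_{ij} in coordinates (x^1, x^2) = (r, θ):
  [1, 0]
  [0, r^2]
Γ^r_{θ r} = (1/2) g^{rr} (∂_θ g_{rr} + ∂_r g_{rθ} - ∂_r g_{θr}) = (1/2)(1)((0) + (0) - (0)) = 0
This equals the proposed value 0.
Yes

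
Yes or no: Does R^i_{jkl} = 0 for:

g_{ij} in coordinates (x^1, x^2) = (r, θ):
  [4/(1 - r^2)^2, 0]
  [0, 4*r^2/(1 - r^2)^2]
Non-zero Christoffel symbols:
Γ^r_{r r} = 2*r/(1 - r^2)
Γ^r_{θ θ} = (r^3 + r)/(r^2 - 1)
Γ^θ_{r θ} = (-r^2 - 1)/(r^3 - r)
Ricci tensor: R_{rr} = -4/(r^2 - 1)^2, R_{rθ} = 0, R_{θθ} = -4*r^2/(r^2 - 1)^2
The Ricci tensor is non-zero, so the Riemann tensor is non-zero: not flat.
No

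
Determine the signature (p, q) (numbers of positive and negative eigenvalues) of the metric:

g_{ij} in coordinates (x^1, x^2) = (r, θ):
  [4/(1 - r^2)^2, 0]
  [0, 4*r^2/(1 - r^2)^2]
The metric is diagonal, so its eigenvalues are the diagonal entries: 4/(1 - r^2)^2, 4*r^2/(1 - r^2)^2 (at a generic point, where coordinate-dependent entries are positive).
2 positive, 0 negative.
(2, 0) - Riemannian (positive definite)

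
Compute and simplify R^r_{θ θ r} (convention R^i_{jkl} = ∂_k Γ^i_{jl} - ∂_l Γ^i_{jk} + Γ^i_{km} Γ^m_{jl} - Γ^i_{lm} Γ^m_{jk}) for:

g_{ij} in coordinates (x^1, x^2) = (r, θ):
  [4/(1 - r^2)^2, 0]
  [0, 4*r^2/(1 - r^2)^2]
Non-zero Christoffel symbols (Γ^k_{ij} = Γ^k_{ji}):
Γ^r_{r r} = 2*r/(1 - r^2)
Γ^r_{θ θ} = (r^3 + r)/(r^2 - 1)
Γ^θ_{r θ} = (-r^2 - 1)/(r^3 - r)
R^r_{θ θ r} = ∂_θ Γ^r_{θ r} - ∂_r Γ^r_{θ θ} + Γ^r_{θ m} Γ^m_{θ r} - Γ^r_{r m} Γ^m_{θ θ}
  = (0) - ((r^4 - 4*r^2 - 1)/(r^2 - 1)^2) + (-(r^2 + 1)^2/(r^2 - 1)^2) - (-2*r^2*(r^2 + 1)/(r^2 - 1)^2) = 4*r^2/(r^2 - 1)^2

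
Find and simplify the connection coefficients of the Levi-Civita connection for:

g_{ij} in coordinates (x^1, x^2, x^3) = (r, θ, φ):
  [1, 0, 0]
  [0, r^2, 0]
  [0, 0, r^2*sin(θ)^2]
Using Γ^k_{ij} = (1/2) g^{km} (∂_i g_{mj} + ∂_j g_{mi} - ∂_m g_{ij}); the metric is diagonal, so only the m = k term contributes.
Non-zero symbols (using the symmetry Γ^k_{ij} = Γ^k_{ji}):
Γ^r_{θ θ} = (1/2) g^{rr} (∂_θ g_{rθ} + ∂_θ g_{rθ} - ∂_r g_{θθ}) = (1/2)(1)((0) + (0) - (2*r)) = -r
Γ^r_{φ φ} = (1/2) g^{rr} (∂_φ g_{rφ} + ∂_φ g_{rφ} - ∂_r g_{φφ}) = (1/2)(1)((0) + (0) - (2*r*sin(θ)^2)) = -r*sin(θ)^2
Γ^θ_{r θ} = (1/2) g^{θθ} (∂_r g_{θθ} + ∂_θ g_{θr} - ∂_θ g_{rθ}) = (1/2)(1/r^2)((2*r) + (0) - (0)) = 1/r
Γ^θ_{φ φ} = (1/2) g^{θθ} (∂_φ g_{θφ} + ∂_φ g_{θφ} - ∂_θ g_{φφ}) = (1/2)(1/r^2)((0) + (0) - (r^2*sin(2*θ))) = -sin(2*θ)/2
Γ^φ_{r φ} = (1/2) g^{φφ} (∂_r g_{φφ} + ∂_φ g_{φr} - ∂_φ g_{rφ}) = (1/2)(1/(r^2*sin(θ)^2))((2*r*sin(θ)^2) + (0) - (0)) = 1/r
Γ^φ_{θ φ} = (1/2) g^{φφ} (∂_θ g_{φφ} + ∂_φ g_{φθ} - ∂_φ g_{θφ}) = (1/2)(1/(r^2*sin(θ)^2))((r^2*sin(2*θ)) + (0) - (0)) = 1/tan(θ)
All other Christoffel symbols are zero.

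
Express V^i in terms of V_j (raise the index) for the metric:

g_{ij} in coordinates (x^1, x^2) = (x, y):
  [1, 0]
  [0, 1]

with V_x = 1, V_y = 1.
Inverse metric (diagonal): g^{xx} = 1, g^{yy} = 1
V^i = g^{ij} V_j:
V^x = (1)(1) + (0)(1) = 1
V^y = (0)(1) + (1)(1) = 1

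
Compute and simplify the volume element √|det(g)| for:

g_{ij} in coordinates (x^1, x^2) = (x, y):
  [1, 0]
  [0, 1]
det(g) = 1
√|det(g)| = 1
Volume element: dV = 1 dx dy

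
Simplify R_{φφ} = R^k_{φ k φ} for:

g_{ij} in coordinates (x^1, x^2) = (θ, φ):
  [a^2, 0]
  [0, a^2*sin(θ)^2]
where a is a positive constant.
Non-zero Christoffel symbols (Γ^k_{ij} = Γ^k_{ji}):
Γ^θ_{φ φ} = -sin(2*θ)/2
Γ^φ_{θ φ} = 1/tan(θ)
R^θ_{φ θ φ} = ∂_θ Γ^θ_{φ φ} - ∂_φ Γ^θ_{φ θ} + Γ^θ_{θ m} Γ^m_{φ φ} - Γ^θ_{φ m} Γ^m_{φ θ}
  = (-cos(2*θ)) - (0) + (0) - (-cos(θ)^2) = sin(θ)^2
R^φ_{φ φ φ} = 0 (a repeated index in an antisymmetric pair)
R_{φφ} = R^θ_{φ θ φ} + R^φ_{φ φ φ} = (sin(θ)^2) + (0) = sin(θ)^2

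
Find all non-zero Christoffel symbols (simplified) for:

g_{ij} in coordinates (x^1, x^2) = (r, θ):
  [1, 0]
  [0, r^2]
Using Γ^k_{ij} = (1/2) g^{km} (∂_i g_{mj} + ∂_j g_{mi} - ∂_m g_{ij}); the metric is diagonal, so only the m = k term contributes.
Non-zero symbols (using the symmetry Γ^k_{ij} = Γ^k_{ji}):
Γ^r_{θ θ} = (1/2) g^{rr} (∂_θ g_{rθ} + ∂_θ g_{rθ} - ∂_r g_{θθ}) = (1/2)(1)((0) + (0) - (2*r)) = -r
Γ^θ_{r θ} = (1/2) g^{θθ} (∂_r g_{θθ} + ∂_θ g_{θr} - ∂_θ g_{rθ}) = (1/2)(1/r^2)((2*r) + (0) - (0)) = 1/r
All other Christoffel symbols are zero.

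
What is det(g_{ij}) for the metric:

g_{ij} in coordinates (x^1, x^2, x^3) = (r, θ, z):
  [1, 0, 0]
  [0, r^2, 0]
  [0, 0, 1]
Diagonal metric: det(g) = g_{11}·g_{22}·g_{33}
= (1)·(r^2)·(1)
det(g) = r^2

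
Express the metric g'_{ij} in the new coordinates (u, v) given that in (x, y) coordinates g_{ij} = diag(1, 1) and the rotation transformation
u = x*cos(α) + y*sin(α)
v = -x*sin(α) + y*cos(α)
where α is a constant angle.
Invert the transformation: x = u*cos(α) - v*sin(α), y = u*sin(α) + v*cos(α)
g'_{ij} = (∂x^k/∂x'^i)(∂x^l/∂x'^j) g_{kl}; with g_{kl} = δ_{kl} this is Σ_k (∂x^k/∂x'^i)(∂x^k/∂x'^j).
Jacobian: ∂x/∂u = cos(α), ∂x/∂v = -sin(α), ∂y/∂u = sin(α), ∂y/∂v = cos(α)
g'_{uu} = (cos(α))(cos(α)) + (sin(α))(sin(α)) = 1
g'_{uv} = (cos(α))(-sin(α)) + (sin(α))(cos(α)) = 0
g'_{vv} = (-sin(α))(-sin(α)) + (cos(α))(cos(α)) = 1
g'_{ij} = diag(1, 1)
The Euclidean metric is invariant under rotations.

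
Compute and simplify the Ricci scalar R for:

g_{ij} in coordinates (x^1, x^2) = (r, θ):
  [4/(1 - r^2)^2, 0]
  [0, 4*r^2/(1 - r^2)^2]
Non-zero Christoffel symbols (Γ^k_{ij} = Γ^k_{ji}):
Γ^r_{r r} = 2*r/(1 - r^2)
Γ^r_{θ θ} = (r^3 + r)/(r^2 - 1)
Γ^θ_{r θ} = (-r^2 - 1)/(r^3 - r)
Ricci tensor (R_{ij} = R^k_{ikj}): R_{rr} = -4/(r^2 - 1)^2, R_{rθ} = 0, R_{θθ} = -4*r^2/(r^2 - 1)^2
Inverse metric: g^{rr} = (1 - r^2)^2/4, g^{θθ} = (1 - r^2)^2/(4*r^2)
R = g^{ij} R_{ij} = ((1 - r^2)^2/4)(-4/(r^2 - 1)^2) + ((1 - r^2)^2/(4*r^2))(-4*r^2/(r^2 - 1)^2) = -2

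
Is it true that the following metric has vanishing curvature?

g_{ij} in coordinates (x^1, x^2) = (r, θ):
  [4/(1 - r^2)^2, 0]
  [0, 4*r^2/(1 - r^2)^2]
Non-zero Christoffel symbols:
Γ^r_{r r} = 2*r/(1 - r^2)
Γ^r_{θ θ} = (r^3 + r)/(r^2 - 1)
Γ^θ_{r θ} = (-r^2 - 1)/(r^3 - r)
Ricci tensor: R_{rr} = -4/(r^2 - 1)^2, R_{rθ} = 0, R_{θθ} = -4*r^2/(r^2 - 1)^2
The Ricci tensor is non-zero, so the Riemann tensor is non-zero: not flat.
No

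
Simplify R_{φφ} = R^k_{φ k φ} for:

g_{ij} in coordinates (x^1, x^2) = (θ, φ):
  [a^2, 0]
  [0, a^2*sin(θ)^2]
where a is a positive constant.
Non-zero Christoffel symbols (Γ^k_{ij} = Γ^k_{ji}):
Γ^θ_{φ φ} = -sin(2*θ)/2
Γ^φ_{θ φ} = 1/tan(θ)
R^θ_{φ θ φ} = ∂_θ Γ^θ_{φ φ} - ∂_φ Γ^θ_{φ θ} + Γ^θ_{θ m} Γ^m_{φ φ} - Γ^θ_{φ m} Γ^m_{φ θ}
  = (-cos(2*θ)) - (0) + (0) - (-cos(θ)^2) = sin(θ)^2
R^φ_{φ φ φ} = 0 (a repeated index in an antisymmetric pair)
R_{φφ} = R^θ_{φ θ φ} + R^φ_{φ φ φ} = (sin(θ)^2) + (0) = sin(θ)^2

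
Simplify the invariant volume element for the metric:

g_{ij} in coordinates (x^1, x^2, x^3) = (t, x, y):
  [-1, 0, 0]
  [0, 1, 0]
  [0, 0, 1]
det(g) = -1
√|det(g)| = 1
Volume element: dV = 1 dt dx dy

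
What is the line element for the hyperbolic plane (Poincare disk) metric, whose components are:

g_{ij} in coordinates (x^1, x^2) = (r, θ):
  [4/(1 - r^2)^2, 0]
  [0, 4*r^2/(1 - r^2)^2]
ds^2 = g_{ij} dx^i dx^j; only the non-zero components contribute.
ds^2 = (4/(1 - r^2)^2) dr^2 + (4*r^2/(1 - r^2)^2) dθ^2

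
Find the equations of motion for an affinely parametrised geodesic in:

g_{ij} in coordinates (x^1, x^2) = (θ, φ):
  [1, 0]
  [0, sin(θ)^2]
Geodesic equation: d^2x^k/dλ^2 + Γ^k_{ij} (dx^i/dλ)(dx^j/dλ) = 0.
Non-zero Christoffel symbols:
Γ^θ_{φ φ} = -sin(2*θ)/2
Γ^φ_{θ φ} = 1/tan(θ)
Substituting (the symmetric pair Γ^k_{ij}, Γ^k_{ji} combines into a factor 2):
d^2θ/dλ^2 - (sin(2*θ)/2) (dφ/dλ)^2 = 0
d^2φ/dλ^2 + (2/tan(θ)) (dθ/dλ)(dφ/dλ) = 0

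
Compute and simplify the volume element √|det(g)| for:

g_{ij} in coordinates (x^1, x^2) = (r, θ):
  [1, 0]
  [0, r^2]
det(g) = r^2
√|det(g)| = r
Volume element: dV = r dr dθ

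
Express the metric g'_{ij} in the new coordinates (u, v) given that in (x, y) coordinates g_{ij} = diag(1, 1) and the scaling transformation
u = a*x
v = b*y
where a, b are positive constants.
Invert the transformation: x = u/a, y = v/b
g'_{ij} = (∂x^k/∂x'^i)(∂x^l/∂x'^j) g_{kl}; with g_{kl} = δ_{kl} this is Σ_k (∂x^k/∂x'^i)(∂x^k/∂x'^j).
Jacobian: ∂x/∂u = 1/a, ∂x/∂v = 0, ∂y/∂u = 0, ∂y/∂v = 1/b
g'_{uu} = (1/a)(1/a) + (0)(0) = 1/a^2
g'_{uv} = (1/a)(0) + (0)(1/b) = 0
g'_{vv} = (0)(0) + (1/b)(1/b) = 1/b^2
g'_{ij} = diag(1/a^2, 1/b^2)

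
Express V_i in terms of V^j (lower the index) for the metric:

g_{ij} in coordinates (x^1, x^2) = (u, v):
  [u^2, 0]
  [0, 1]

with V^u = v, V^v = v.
V_i = g_{ij} V^j:
V_u = (u^2)(v) + (0)(v) = u^2*v
V_v = (0)(v) + (1)(v) = v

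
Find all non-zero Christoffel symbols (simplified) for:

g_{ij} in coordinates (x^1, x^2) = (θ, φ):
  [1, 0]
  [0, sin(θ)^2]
Using Γ^k_{ij} = (1/2) g^{km} (∂_i g_{mj} + ∂_j g_{mi} - ∂_m g_{ij}); the metric is diagonal, so only the m = k term contributes.
Non-zero symbols (using the symmetry Γ^k_{ij} = Γ^k_{ji}):
Γ^θ_{φ φ} = (1/2) g^{θθ} (∂_φ g_{θφ} + ∂_φ g_{θφ} - ∂_θ g_{φφ}) = (1/2)(1)((0) + (0) - (sin(2*θ))) = -sin(2*θ)/2
Γ^φ_{θ φ} = (1/2) g^{φφ} (∂_θ g_{φφ} + ∂_φ g_{φθ} - ∂_φ g_{θφ}) = (1/2)(1/sin(θ)^2)((sin(2*θ)) + (0) - (0)) = 1/tan(θ)
All other Christoffel symbols are zero.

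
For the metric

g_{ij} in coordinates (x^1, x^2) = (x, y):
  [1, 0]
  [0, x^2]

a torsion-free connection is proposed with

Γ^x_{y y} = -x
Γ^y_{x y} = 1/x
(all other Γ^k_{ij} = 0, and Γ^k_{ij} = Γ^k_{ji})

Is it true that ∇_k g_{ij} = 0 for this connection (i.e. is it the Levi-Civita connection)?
Using ∇_k g_{ij} = ∂_k g_{ij} - Γ^m_{ki} g_{mj} - Γ^m_{kj} g_{im}:
e.g. ∇_x g_{yy} = (2*x) - (x) - (x) = 0
Every component ∇_k g_{ij} vanishes: the connection is metric compatible.
Yes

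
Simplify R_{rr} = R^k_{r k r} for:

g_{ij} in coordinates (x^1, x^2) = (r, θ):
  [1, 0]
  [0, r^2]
Non-zero Christoffel symbols (Γ^k_{ij} = Γ^k_{ji}):
Γ^r_{θ θ} = -r
Γ^θ_{r θ} = 1/r
R^r_{r r r} = 0 (a repeated index in an antisymmetric pair)
R^θ_{r θ r} = ∂_θ Γ^θ_{r r} - ∂_r Γ^θ_{r θ} + Γ^θ_{θ m} Γ^m_{r r} - Γ^θ_{r m} Γ^m_{r θ}
  = (0) - (-1/r^2) + (0) - (1/r^2) = 0
R_{rr} = R^r_{r r r} + R^θ_{r θ r} = (0) + (0) = 0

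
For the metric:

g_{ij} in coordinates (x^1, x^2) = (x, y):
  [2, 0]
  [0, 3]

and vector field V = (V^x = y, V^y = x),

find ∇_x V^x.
All Christoffel symbols are zero.
∇_x V^x = ∂_x V^x + Γ^x_{x j} V^j
  = (0) + (0)(y) + (0)(x)
  = 0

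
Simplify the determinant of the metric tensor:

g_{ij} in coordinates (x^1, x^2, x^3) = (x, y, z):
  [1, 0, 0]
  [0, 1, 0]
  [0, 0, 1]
Diagonal metric: det(g) = g_{11}·g_{22}·g_{33}
= (1)·(1)·(1)
det(g) = 1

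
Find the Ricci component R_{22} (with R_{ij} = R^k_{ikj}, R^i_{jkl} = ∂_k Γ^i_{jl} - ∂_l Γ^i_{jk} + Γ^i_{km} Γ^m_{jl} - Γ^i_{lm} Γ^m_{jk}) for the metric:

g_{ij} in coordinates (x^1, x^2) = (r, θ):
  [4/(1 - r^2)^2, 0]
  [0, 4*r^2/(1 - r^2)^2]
Non-zero Christoffel symbols (Γ^k_{ij} = Γ^k_{ji}):
Γ^r_{r r} = 2*r/(1 - r^2)
Γ^r_{θ θ} = (r^3 + r)/(r^2 - 1)
Γ^θ_{r θ} = (-r^2 - 1)/(r^3 - r)
R^r_{θ r θ} = ∂_r Γ^r_{θ θ} - ∂_θ Γ^r_{θ r} + Γ^r_{r m} Γ^m_{θ θ} - Γ^r_{θ m} Γ^m_{θ r}
  = ((r^4 - 4*r^2 - 1)/(r^2 - 1)^2) - (0) + (-2*r^2*(r^2 + 1)/(r^2 - 1)^2) - (-(r^2 + 1)^2/(r^2 - 1)^2) = -4*r^2/(r^2 - 1)^2
R^θ_{θ θ θ} = 0 (a repeated index in an antisymmetric pair)
R_{θθ} = R^r_{θ r θ} + R^θ_{θ θ θ} = (-4*r^2/(r^2 - 1)^2) + (0) = -4*r^2/(r^2 - 1)^2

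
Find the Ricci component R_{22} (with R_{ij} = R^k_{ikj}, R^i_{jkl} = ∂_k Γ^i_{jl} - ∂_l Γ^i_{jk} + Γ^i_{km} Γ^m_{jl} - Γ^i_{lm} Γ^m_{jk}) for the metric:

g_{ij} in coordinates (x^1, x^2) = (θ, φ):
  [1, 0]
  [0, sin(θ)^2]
Non-zero Christoffel symbols (Γ^k_{ij} = Γ^k_{ji}):
Γ^θ_{φ φ} = -sin(2*θ)/2
Γ^φ_{θ φ} = 1/tan(θ)
R^θ_{φ θ φ} = ∂_θ Γ^θ_{φ φ} - ∂_φ Γ^θ_{φ θ} + Γ^θ_{θ m} Γ^m_{φ φ} - Γ^θ_{φ m} Γ^m_{φ θ}
  = (-cos(2*θ)) - (0) + (0) - (-cos(θ)^2) = sin(θ)^2
R^φ_{φ φ φ} = 0 (a repeated index in an antisymmetric pair)
R_{φφ} = R^θ_{φ θ φ} + R^φ_{φ φ φ} = (sin(θ)^2) + (0) = sin(θ)^2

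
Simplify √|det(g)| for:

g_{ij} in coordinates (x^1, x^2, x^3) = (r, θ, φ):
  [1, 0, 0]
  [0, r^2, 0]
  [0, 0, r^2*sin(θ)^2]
det(g) = r^4*sin(θ)^2
√|det(g)| = r^2*sin(θ) (taking 0 < θ < π so that |sin(θ)| = sin(θ))
Volume element: dV = r^2*sin(θ) dr dθ dφ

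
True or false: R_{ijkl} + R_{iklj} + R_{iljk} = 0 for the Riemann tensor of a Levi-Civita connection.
This is the first (algebraic) Bianchi identity.
True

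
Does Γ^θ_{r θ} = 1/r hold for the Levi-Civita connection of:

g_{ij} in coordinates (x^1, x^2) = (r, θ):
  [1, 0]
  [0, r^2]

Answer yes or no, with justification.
Γ^θ_{r θ} = (1/2) g^{θθ} (∂_r g_{θθ} + ∂_θ g_{θr} - ∂_θ g_{rθ}) = (1/2)(1/r^2)((2*r) + (0) - (0)) = 1/r
This equals the proposed value 1/r.
Yes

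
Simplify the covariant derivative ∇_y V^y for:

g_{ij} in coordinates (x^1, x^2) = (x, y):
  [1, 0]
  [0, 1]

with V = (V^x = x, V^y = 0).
All Christoffel symbols are zero.
∇_y V^y = ∂_y V^y + Γ^y_{y j} V^j
  = (0) + (0)(x) + (0)(0)
  = 0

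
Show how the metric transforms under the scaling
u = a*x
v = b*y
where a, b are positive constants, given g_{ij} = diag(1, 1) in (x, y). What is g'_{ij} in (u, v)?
Invert the transformation: x = u/a, y = v/b
g'_{ij} = (∂x^k/∂x'^i)(∂x^l/∂x'^j) g_{kl}; with g_{kl} = δ_{kl} this is Σ_k (∂x^k/∂x'^i)(∂x^k/∂x'^j).
Jacobian: ∂x/∂u = 1/a, ∂x/∂v = 0, ∂y/∂u = 0, ∂y/∂v = 1/b
g'_{uu} = (1/a)(1/a) + (0)(0) = 1/a^2
g'_{uv} = (1/a)(0) + (0)(1/b) = 0
g'_{vv} = (0)(0) + (1/b)(1/b) = 1/b^2
g'_{ij} = diag(1/a^2, 1/b^2)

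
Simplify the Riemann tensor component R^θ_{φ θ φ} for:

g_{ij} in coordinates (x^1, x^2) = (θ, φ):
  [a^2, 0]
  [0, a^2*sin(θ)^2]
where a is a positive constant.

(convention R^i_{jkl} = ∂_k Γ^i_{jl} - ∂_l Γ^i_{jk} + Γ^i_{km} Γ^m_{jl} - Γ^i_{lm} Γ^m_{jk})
Non-zero Christoffel symbols (Γ^k_{ij} = Γ^k_{ji}):
Γ^θ_{φ φ} = -sin(2*θ)/2
Γ^φ_{θ φ} = 1/tan(θ)
R^θ_{φ θ φ} = ∂_θ Γ^θ_{φ φ} - ∂_φ Γ^θ_{φ θ} + Γ^θ_{θ m} Γ^m_{φ φ} - Γ^θ_{φ m} Γ^m_{φ θ}
  = (-cos(2*θ)) - (0) + (0) - (-cos(θ)^2) = sin(θ)^2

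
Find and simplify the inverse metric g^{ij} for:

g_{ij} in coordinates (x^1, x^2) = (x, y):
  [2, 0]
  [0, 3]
The metric is diagonal, so g^{ij} is diagonal with entries 1/g_{ii}: diag(1/2, 1/3).
g^{ij}:
  [1/2, 0]
  [0, 1/3]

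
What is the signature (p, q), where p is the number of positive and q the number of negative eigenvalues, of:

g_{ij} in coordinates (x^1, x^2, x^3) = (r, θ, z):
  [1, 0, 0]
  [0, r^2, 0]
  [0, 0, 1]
The metric is diagonal, so its eigenvalues are the diagonal entries: 1, r^2, 1 (at a generic point, where coordinate-dependent entries are positive).
3 positive, 0 negative.
(3, 0) - Riemannian (positive definite)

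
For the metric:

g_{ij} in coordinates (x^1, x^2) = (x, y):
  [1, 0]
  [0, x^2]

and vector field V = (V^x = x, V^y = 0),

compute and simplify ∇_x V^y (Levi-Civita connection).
Non-zero Christoffel symbols:
Γ^x_{y y} = -x
Γ^y_{x y} = 1/x
∇_x V^y = ∂_x V^y + Γ^y_{x j} V^j
  = (0) + (0)(x) + (1/x)(0)
  = 0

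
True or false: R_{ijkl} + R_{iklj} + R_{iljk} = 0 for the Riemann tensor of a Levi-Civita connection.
This is the first (algebraic) Bianchi identity.
True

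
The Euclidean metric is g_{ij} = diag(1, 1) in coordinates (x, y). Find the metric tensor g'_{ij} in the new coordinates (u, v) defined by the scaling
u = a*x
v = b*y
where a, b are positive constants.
Invert the transformation: x = u/a, y = v/b
g'_{ij} = (∂x^k/∂x'^i)(∂x^l/∂x'^j) g_{kl}; with g_{kl} = δ_{kl} this is Σ_k (∂x^k/∂x'^i)(∂x^k/∂x'^j).
Jacobian: ∂x/∂u = 1/a, ∂x/∂v = 0, ∂y/∂u = 0, ∂y/∂v = 1/b
g'_{uu} = (1/a)(1/a) + (0)(0) = 1/a^2
g'_{uv} = (1/a)(0) + (0)(1/b) = 0
g'_{vv} = (0)(0) + (1/b)(1/b) = 1/b^2
g'_{ij} = diag(1/a^2, 1/b^2)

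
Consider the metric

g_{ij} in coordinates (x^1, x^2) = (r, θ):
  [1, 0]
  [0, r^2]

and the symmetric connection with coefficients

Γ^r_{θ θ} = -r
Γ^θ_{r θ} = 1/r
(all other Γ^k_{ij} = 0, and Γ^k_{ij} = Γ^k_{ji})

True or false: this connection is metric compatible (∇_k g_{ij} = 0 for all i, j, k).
Using ∇_k g_{ij} = ∂_k g_{ij} - Γ^m_{ki} g_{mj} - Γ^m_{kj} g_{im}:
e.g. ∇_r g_{θθ} = (2*r) - (r) - (r) = 0
Every component ∇_k g_{ij} vanishes: the connection is metric compatible.
True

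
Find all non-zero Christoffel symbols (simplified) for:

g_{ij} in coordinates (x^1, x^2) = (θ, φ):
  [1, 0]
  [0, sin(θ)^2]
Using Γ^k_{ij} = (1/2) g^{km} (∂_i g_{mj} + ∂_j g_{mi} - ∂_m g_{ij}); the metric is diagonal, so only the m = k term contributes.
Non-zero symbols (using the symmetry Γ^k_{ij} = Γ^k_{ji}):
Γ^θ_{φ φ} = (1/2) g^{θθ} (∂_φ g_{θφ} + ∂_φ g_{θφ} - ∂_θ g_{φφ}) = (1/2)(1)((0) + (0) - (sin(2*θ))) = -sin(2*θ)/2
Γ^φ_{θ φ} = (1/2) g^{φφ} (∂_θ g_{φφ} + ∂_φ g_{φθ} - ∂_φ g_{θφ}) = (1/2)(1/sin(θ)^2)((sin(2*θ)) + (0) - (0)) = 1/tan(θ)
All other Christoffel symbols are zero.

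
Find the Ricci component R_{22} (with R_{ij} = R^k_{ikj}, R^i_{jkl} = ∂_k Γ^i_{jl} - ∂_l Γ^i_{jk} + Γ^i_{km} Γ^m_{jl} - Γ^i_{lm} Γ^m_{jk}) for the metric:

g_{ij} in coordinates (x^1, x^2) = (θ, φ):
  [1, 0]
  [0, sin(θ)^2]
Non-zero Christoffel symbols (Γ^k_{ij} = Γ^k_{ji}):
Γ^θ_{φ φ} = -sin(2*θ)/2
Γ^φ_{θ φ} = 1/tan(θ)
R^θ_{φ θ φ} = ∂_θ Γ^θ_{φ φ} - ∂_φ Γ^θ_{φ θ} + Γ^θ_{θ m} Γ^m_{φ φ} - Γ^θ_{φ m} Γ^m_{φ θ}
  = (-cos(2*θ)) - (0) + (0) - (-cos(θ)^2) = sin(θ)^2
R^φ_{φ φ φ} = 0 (a repeated index in an antisymmetric pair)
R_{φφ} = R^θ_{φ θ φ} + R^φ_{φ φ φ} = (sin(θ)^2) + (0) = sin(θ)^2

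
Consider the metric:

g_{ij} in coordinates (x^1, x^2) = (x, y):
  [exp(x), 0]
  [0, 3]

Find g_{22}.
With x^1 = x, x^2 = y, g_{22} = g_{yy} is the row-2, column-2 entry of the matrix.
g_{22} = 3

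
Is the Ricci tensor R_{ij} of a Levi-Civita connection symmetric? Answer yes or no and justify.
R_{ij} = R^k_{ikj}; the pair symmetry R_{kilj} = R_{ljki} gives R_{ij} = R_{ji}.
Yes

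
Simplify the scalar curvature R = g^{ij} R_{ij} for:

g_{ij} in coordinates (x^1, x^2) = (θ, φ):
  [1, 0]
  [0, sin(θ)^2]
Non-zero Christoffel symbols (Γ^k_{ij} = Γ^k_{ji}):
Γ^θ_{φ φ} = -sin(2*θ)/2
Γ^φ_{θ φ} = 1/tan(θ)
Ricci tensor (R_{ij} = R^k_{ikj}): R_{θθ} = 1, R_{θφ} = 0, R_{φφ} = sin(θ)^2
Inverse metric: g^{θθ} = 1, g^{φφ} = 1/sin(θ)^2
R = g^{ij} R_{ij} = (1)(1) + (1/sin(θ)^2)(sin(θ)^2) = 2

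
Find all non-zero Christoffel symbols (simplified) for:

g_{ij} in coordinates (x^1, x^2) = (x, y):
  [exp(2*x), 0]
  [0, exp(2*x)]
Using Γ^k_{ij} = (1/2) g^{km} (∂_i g_{mj} + ∂_j g_{mi} - ∂_m g_{ij}); the metric is diagonal, so only the m = k term contributes.
Non-zero symbols (using the symmetry Γ^k_{ij} = Γ^k_{ji}):
Γ^x_{x x} = (1/2) g^{xx} (∂_x g_{xx} + ∂_x g_{xx} - ∂_x g_{xx}) = (1/2)(exp(-2*x))((2*exp(2*x)) + (2*exp(2*x)) - (2*exp(2*x))) = 1
Γ^x_{y y} = (1/2) g^{xx} (∂_y g_{xy} + ∂_y g_{xy} - ∂_x g_{yy}) = (1/2)(exp(-2*x))((0) + (0) - (2*exp(2*x))) = -1
Γ^y_{x y} = (1/2) g^{yy} (∂_x g_{yy} + ∂_y g_{yx} - ∂_y g_{xy}) = (1/2)(exp(-2*x))((2*exp(2*x)) + (0) - (0)) = 1
All other Christoffel symbols are zero.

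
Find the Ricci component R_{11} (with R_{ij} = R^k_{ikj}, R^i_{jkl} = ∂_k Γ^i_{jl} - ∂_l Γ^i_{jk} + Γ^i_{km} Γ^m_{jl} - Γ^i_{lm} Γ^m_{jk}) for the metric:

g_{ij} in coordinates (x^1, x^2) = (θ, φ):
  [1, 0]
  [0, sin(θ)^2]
Non-zero Christoffel symbols (Γ^k_{ij} = Γ^k_{ji}):
Γ^θ_{φ φ} = -sin(2*θ)/2
Γ^φ_{θ φ} = 1/tan(θ)
R^θ_{θ θ θ} = 0 (a repeated index in an antisymmetric pair)
R^φ_{θ φ θ} = ∂_φ Γ^φ_{θ θ} - ∂_θ Γ^φ_{θ φ} + Γ^φ_{φ m} Γ^m_{θ θ} - Γ^φ_{θ m} Γ^m_{θ φ}
  = (0) - (-1/sin(θ)^2) + (0) - (1/tan(θ)^2) = 1
R_{θθ} = R^θ_{θ θ θ} + R^φ_{θ φ θ} = (0) + (1) = 1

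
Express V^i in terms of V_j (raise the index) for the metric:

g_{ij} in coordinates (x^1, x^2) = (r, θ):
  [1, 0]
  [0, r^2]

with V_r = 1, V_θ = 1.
Inverse metric (diagonal): g^{rr} = 1, g^{θθ} = 1/r^2
V^i = g^{ij} V_j:
V^r = (1)(1) + (0)(1) = 1
V^θ = (0)(1) + (1/r^2)(1) = 1/r^2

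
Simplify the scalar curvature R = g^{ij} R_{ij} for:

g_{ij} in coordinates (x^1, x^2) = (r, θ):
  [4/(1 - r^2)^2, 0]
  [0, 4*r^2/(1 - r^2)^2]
Non-zero Christoffel symbols (Γ^k_{ij} = Γ^k_{ji}):
Γ^r_{r r} = 2*r/(1 - r^2)
Γ^r_{θ θ} = (r^3 + r)/(r^2 - 1)
Γ^θ_{r θ} = (-r^2 - 1)/(r^3 - r)
Ricci tensor (R_{ij} = R^k_{ikj}): R_{rr} = -4/(r^2 - 1)^2, R_{rθ} = 0, R_{θθ} = -4*r^2/(r^2 - 1)^2
Inverse metric: g^{rr} = (1 - r^2)^2/4, g^{θθ} = (1 - r^2)^2/(4*r^2)
R = g^{ij} R_{ij} = ((1 - r^2)^2/4)(-4/(r^2 - 1)^2) + ((1 - r^2)^2/(4*r^2))(-4*r^2/(r^2 - 1)^2) = -2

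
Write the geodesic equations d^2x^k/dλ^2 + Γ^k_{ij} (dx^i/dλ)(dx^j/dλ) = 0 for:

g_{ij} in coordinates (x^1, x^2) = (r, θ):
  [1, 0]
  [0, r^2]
Geodesic equation: d^2x^k/dλ^2 + Γ^k_{ij} (dx^i/dλ)(dx^j/dλ) = 0.
Non-zero Christoffel symbols:
Γ^r_{θ θ} = -r
Γ^θ_{r θ} = 1/r
Substituting (the symmetric pair Γ^k_{ij}, Γ^k_{ji} combines into a factor 2):
d^2r/dλ^2 - r (dθ/dλ)^2 = 0
d^2θ/dλ^2 + (2/r) (dr/dλ)(dθ/dλ) = 0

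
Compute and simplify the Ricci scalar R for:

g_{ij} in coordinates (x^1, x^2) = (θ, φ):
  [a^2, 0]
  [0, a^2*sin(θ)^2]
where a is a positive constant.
Non-zero Christoffel symbols (Γ^k_{ij} = Γ^k_{ji}):
Γ^θ_{φ φ} = -sin(2*θ)/2
Γ^φ_{θ φ} = 1/tan(θ)
Ricci tensor (R_{ij} = R^k_{ikj}): R_{θθ} = 1, R_{θφ} = 0, R_{φφ} = sin(θ)^2
Inverse metric: g^{θθ} = 1/a^2, g^{φφ} = 1/(a^2*sin(θ)^2)
R = g^{ij} R_{ij} = (1/a^2)(1) + (1/(a^2*sin(θ)^2))(sin(θ)^2) = 2/a^2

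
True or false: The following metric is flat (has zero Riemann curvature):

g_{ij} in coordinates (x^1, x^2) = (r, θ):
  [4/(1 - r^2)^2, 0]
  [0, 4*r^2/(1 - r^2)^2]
Non-zero Christoffel symbols:
Γ^r_{r r} = 2*r/(1 - r^2)
Γ^r_{θ θ} = (r^3 + r)/(r^2 - 1)
Γ^θ_{r θ} = (-r^2 - 1)/(r^3 - r)
Ricci tensor: R_{rr} = -4/(r^2 - 1)^2, R_{rθ} = 0, R_{θθ} = -4*r^2/(r^2 - 1)^2
The Ricci tensor is non-zero, so the Riemann tensor is non-zero: not flat.
False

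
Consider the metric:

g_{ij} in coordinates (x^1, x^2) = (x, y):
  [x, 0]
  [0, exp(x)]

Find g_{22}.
With x^1 = x, x^2 = y, g_{22} = g_{yy} is the row-2, column-2 entry of the matrix.
g_{22} = exp(x)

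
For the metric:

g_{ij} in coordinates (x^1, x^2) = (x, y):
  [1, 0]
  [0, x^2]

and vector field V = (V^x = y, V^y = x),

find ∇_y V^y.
Non-zero Christoffel symbols:
Γ^x_{y y} = -x
Γ^y_{x y} = 1/x
∇_y V^y = ∂_y V^y + Γ^y_{y j} V^j
  = (0) + (1/x)(y) + (0)(x)
  = y/x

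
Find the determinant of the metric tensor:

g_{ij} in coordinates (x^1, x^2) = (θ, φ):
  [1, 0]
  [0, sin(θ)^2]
For a 2×2 metric: det(g) = g_{11}·g_{22} - g_{12}·g_{21}
= (1)·(sin(θ)^2) - (0)·(0)
= sin(θ)^2 - 0
det(g) = sin(θ)^2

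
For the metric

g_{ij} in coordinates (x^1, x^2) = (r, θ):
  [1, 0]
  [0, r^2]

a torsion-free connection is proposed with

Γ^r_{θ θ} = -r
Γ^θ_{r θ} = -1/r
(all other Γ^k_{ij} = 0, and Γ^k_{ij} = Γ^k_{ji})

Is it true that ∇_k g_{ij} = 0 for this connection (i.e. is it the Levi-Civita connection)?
Using ∇_k g_{ij} = ∂_k g_{ij} - Γ^m_{ki} g_{mj} - Γ^m_{kj} g_{im}:
∇_θ g_{rθ} = (0) - (-r) - (-r) = 2*r ≠ 0
So the connection is not metric compatible (it is not the Levi-Civita connection).
No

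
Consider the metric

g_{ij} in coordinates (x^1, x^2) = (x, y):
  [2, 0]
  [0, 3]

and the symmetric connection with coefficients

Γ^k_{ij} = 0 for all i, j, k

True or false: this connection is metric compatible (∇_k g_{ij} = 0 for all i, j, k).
Using ∇_k g_{ij} = ∂_k g_{ij} - Γ^m_{ki} g_{mj} - Γ^m_{kj} g_{im}:
e.g. ∇_x g_{xx} = (0) - (0) - (0) = 0
Every component ∇_k g_{ij} vanishes: the connection is metric compatible.
True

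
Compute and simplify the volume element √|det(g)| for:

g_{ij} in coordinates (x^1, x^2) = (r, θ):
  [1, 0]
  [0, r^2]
det(g) = r^2
√|det(g)| = r
Volume element: dV = r dr dθ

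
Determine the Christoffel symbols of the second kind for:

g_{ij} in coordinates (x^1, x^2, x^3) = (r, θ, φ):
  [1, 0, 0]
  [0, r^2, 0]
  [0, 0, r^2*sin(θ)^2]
Using Γ^k_{ij} = (1/2) g^{km} (∂_i g_{mj} + ∂_j g_{mi} - ∂_m g_{ij}); the metric is diagonal, so only the m = k term contributes.
Non-zero symbols (using the symmetry Γ^k_{ij} = Γ^k_{ji}):
Γ^r_{θ θ} = (1/2) g^{rr} (∂_θ g_{rθ} + ∂_θ g_{rθ} - ∂_r g_{θθ}) = (1/2)(1)((0) + (0) - (2*r)) = -r
Γ^r_{φ φ} = (1/2) g^{rr} (∂_φ g_{rφ} + ∂_φ g_{rφ} - ∂_r g_{φφ}) = (1/2)(1)((0) + (0) - (2*r*sin(θ)^2)) = -r*sin(θ)^2
Γ^θ_{r θ} = (1/2) g^{θθ} (∂_r g_{θθ} + ∂_θ g_{θr} - ∂_θ g_{rθ}) = (1/2)(1/r^2)((2*r) + (0) - (0)) = 1/r
Γ^θ_{φ φ} = (1/2) g^{θθ} (∂_φ g_{θφ} + ∂_φ g_{θφ} - ∂_θ g_{φφ}) = (1/2)(1/r^2)((0) + (0) - (r^2*sin(2*θ))) = -sin(2*θ)/2
Γ^φ_{r φ} = (1/2) g^{φφ} (∂_r g_{φφ} + ∂_φ g_{φr} - ∂_φ g_{rφ}) = (1/2)(1/(r^2*sin(θ)^2))((2*r*sin(θ)^2) + (0) - (0)) = 1/r
Γ^φ_{θ φ} = (1/2) g^{φφ} (∂_θ g_{φφ} + ∂_φ g_{φθ} - ∂_φ g_{θφ}) = (1/2)(1/(r^2*sin(θ)^2))((r^2*sin(2*θ)) + (0) - (0)) = 1/tan(θ)
All other Christoffel symbols are zero.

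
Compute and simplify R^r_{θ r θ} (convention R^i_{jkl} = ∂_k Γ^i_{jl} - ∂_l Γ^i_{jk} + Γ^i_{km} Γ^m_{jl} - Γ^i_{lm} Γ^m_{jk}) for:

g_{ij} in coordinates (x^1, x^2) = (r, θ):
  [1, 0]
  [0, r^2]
Non-zero Christoffel symbols (Γ^k_{ij} = Γ^k_{ji}):
Γ^r_{θ θ} = -r
Γ^θ_{r θ} = 1/r
R^r_{θ r θ} = ∂_r Γ^r_{θ θ} - ∂_θ Γ^r_{θ r} + Γ^r_{r m} Γ^m_{θ θ} - Γ^r_{θ m} Γ^m_{θ r}
  = (-1) - (0) + (0) - (-1) = 0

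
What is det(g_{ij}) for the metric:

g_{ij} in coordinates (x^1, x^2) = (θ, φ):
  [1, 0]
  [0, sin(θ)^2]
For a 2×2 metric: det(g) = g_{11}·g_{22} - g_{12}·g_{21}
= (1)·(sin(θ)^2) - (0)·(0)
= sin(θ)^2 - 0
det(g) = sin(θ)^2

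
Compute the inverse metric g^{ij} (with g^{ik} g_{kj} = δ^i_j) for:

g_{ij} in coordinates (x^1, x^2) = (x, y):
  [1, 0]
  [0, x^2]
The metric is diagonal, so g^{ij} is diagonal with entries 1/g_{ii}: diag(1, 1/(x^2)).
g^{ij}:
  [1, 0]
  [0, 1/x^2]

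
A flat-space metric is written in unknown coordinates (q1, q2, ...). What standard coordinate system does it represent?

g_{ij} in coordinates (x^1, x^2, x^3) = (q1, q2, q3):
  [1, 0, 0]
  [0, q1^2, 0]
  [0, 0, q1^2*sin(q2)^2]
The line element ds^2 = dq1^2 + q1^2 dq2^2 + q1^2 sin(q2)^2 dq3^2 is dr^2 + r^2 dθ^2 + r^2 sin(θ)^2 dφ^2 with q1 = r, q2 = θ, q3 = φ.
spherical coordinates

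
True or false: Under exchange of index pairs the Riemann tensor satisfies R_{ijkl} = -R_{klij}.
The pair-exchange symmetry has a plus sign: R_{ijkl} = +R_{klij}.
False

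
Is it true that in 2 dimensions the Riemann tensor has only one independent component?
The number of independent components is n^2(n^2-1)/12 = 4·3/12 = 1 for n = 2 (e.g. R_{1212}).
Yes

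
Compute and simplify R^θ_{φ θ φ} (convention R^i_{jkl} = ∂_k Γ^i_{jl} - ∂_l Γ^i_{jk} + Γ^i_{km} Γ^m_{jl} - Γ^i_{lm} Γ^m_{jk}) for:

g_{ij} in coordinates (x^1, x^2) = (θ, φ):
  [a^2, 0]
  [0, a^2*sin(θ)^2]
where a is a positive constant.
Non-zero Christoffel symbols (Γ^k_{ij} = Γ^k_{ji}):
Γ^θ_{φ φ} = -sin(2*θ)/2
Γ^φ_{θ φ} = 1/tan(θ)
R^θ_{φ θ φ} = ∂_θ Γ^θ_{φ φ} - ∂_φ Γ^θ_{φ θ} + Γ^θ_{θ m} Γ^m_{φ φ} - Γ^θ_{φ m} Γ^m_{φ θ}
  = (-cos(2*θ)) - (0) + (0) - (-cos(θ)^2) = sin(θ)^2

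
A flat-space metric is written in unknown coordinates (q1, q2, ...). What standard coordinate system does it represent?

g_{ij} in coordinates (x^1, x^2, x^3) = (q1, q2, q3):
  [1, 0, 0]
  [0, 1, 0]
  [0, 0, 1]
All components are constant and the metric is the identity, i.e. orthonormal rectilinear coordinates.
Cartesian (3D) coordinates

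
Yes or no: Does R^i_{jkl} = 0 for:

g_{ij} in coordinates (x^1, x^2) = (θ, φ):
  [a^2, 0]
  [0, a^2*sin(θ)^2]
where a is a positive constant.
Non-zero Christoffel symbols:
Γ^θ_{φ φ} = -sin(2*θ)/2
Γ^φ_{θ φ} = 1/tan(θ)
Ricci tensor: R_{θθ} = 1, R_{θφ} = 0, R_{φφ} = sin(θ)^2
The Ricci tensor is non-zero, so the Riemann tensor is non-zero: not flat.
No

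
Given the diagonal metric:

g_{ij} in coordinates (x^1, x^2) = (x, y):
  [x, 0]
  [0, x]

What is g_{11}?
With x^1 = x, x^2 = y, g_{11} = g_{xx} is the row-1, column-1 entry of the matrix.
g_{11} = x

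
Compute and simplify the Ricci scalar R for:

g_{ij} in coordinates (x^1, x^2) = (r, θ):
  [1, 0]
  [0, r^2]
Non-zero Christoffel symbols (Γ^k_{ij} = Γ^k_{ji}):
Γ^r_{θ θ} = -r
Γ^θ_{r θ} = 1/r
Ricci tensor (R_{ij} = R^k_{ikj}): R_{rr} = 0, R_{rθ} = 0, R_{θθ} = 0
Inverse metric: g^{rr} = 1, g^{θθ} = 1/r^2
R = g^{ij} R_{ij} = (1)(0) + (1/r^2)(0) = 0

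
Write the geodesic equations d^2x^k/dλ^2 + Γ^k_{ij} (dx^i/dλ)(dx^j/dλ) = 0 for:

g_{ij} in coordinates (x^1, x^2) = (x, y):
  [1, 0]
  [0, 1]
Geodesic equation: d^2x^k/dλ^2 + Γ^k_{ij} (dx^i/dλ)(dx^j/dλ) = 0.
All Christoffel symbols vanish, so the geodesics are straight lines:
d^2x/dλ^2 = 0
d^2y/dλ^2 = 0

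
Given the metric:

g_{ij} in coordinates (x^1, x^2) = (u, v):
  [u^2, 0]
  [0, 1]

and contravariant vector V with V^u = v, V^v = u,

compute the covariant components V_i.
V_i = g_{ij} V^j:
V_u = (u^2)(v) + (0)(u) = u^2*v
V_v = (0)(v) + (1)(u) = u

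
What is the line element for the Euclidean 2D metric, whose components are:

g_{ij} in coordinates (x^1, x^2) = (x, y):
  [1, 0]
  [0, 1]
ds^2 = g_{ij} dx^i dx^j; only the non-zero components contribute.
ds^2 = dx^2 + dy^2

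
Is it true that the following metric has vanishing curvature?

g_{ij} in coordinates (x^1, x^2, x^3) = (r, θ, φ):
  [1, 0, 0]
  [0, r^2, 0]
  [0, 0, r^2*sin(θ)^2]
Non-zero Christoffel symbols:
Γ^r_{θ θ} = -r
Γ^r_{φ φ} = -r*sin(θ)^2
Γ^θ_{r θ} = 1/r
Γ^θ_{φ φ} = -sin(2*θ)/2
Γ^φ_{r φ} = 1/r
Γ^φ_{θ φ} = 1/tan(θ)
Ricci tensor: R_{rr} = 0, R_{rθ} = 0, R_{rφ} = 0, R_{θθ} = 0, R_{θφ} = 0, R_{φφ} = 0
All R_{ij} vanish; in 3 dimensions the Riemann tensor is fully determined by the Ricci tensor, so R^i_{jkl} = 0: the metric is flat (curvilinear coordinates on flat space).
Yes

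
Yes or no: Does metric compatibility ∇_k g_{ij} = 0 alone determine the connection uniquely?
One also needs vanishing torsion; metric compatibility plus torsion-freeness singles out the Levi-Civita connection.
No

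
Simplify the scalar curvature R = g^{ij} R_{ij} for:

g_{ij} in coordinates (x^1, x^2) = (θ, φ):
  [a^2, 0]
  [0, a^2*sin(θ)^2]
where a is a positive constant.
Non-zero Christoffel symbols (Γ^k_{ij} = Γ^k_{ji}):
Γ^θ_{φ φ} = -sin(2*θ)/2
Γ^φ_{θ φ} = 1/tan(θ)
Ricci tensor (R_{ij} = R^k_{ikj}): R_{θθ} = 1, R_{θφ} = 0, R_{φφ} = sin(θ)^2
Inverse metric: g^{θθ} = 1/a^2, g^{φφ} = 1/(a^2*sin(θ)^2)
R = g^{ij} R_{ij} = (1/a^2)(1) + (1/(a^2*sin(θ)^2))(sin(θ)^2) = 2/a^2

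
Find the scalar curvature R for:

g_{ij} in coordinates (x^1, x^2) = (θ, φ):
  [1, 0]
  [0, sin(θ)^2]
Non-zero Christoffel symbols (Γ^k_{ij} = Γ^k_{ji}):
Γ^θ_{φ φ} = -sin(2*θ)/2
Γ^φ_{θ φ} = 1/tan(θ)
Ricci tensor (R_{ij} = R^k_{ikj}): R_{θθ} = 1, R_{θφ} = 0, R_{φφ} = sin(θ)^2
Inverse metric: g^{θθ} = 1, g^{φφ} = 1/sin(θ)^2
R = g^{ij} R_{ij} = (1)(1) + (1/sin(θ)^2)(sin(θ)^2) = 2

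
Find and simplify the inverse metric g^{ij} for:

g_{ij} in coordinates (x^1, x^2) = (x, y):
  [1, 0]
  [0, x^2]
The metric is diagonal, so g^{ij} is diagonal with entries 1/g_{ii}: diag(1, 1/(x^2)).
g^{ij}:
  [1, 0]
  [0, 1/x^2]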